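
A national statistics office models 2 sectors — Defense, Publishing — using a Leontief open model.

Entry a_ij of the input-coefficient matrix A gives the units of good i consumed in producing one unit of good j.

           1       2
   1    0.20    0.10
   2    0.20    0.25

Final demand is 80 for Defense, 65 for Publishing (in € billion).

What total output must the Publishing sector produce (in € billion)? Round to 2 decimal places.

x_2 = 117.24

I − A =
  [   0.80    -0.10]
  [  -0.20     0.75]
det(I−A) = (0.80)(0.75) − (-0.10)(-0.20) = 0.5800
adj(I−A) = [[0.75, 0.10], [0.20, 0.80]]
(I − A)⁻¹ = adj(I−A) / det(I−A) ≈
  [   1.2931     0.1724]
  [   0.3448     1.3793]
x = (I − A)⁻¹ d = adj(I−A)·d / det(I−A), with det(I−A) = 0.5800:
  x_1 = (0.75·80 + 0.10·65) / 0.5800 = 66.50 / 0.5800 ≈ 114.66
  x_2 = (0.20·80 + 0.80·65) / 0.5800 = 68.00 / 0.5800 ≈ 117.24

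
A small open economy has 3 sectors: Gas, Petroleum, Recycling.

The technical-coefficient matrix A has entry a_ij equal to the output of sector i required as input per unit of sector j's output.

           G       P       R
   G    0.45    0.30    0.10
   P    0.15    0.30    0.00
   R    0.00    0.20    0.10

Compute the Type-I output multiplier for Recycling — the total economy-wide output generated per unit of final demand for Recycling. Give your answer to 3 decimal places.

I − A =
  [   0.55    -0.30    -0.10]
  [  -0.15     0.70     0.00]
  [   0.00    -0.20     0.90]
Cofactors of I−A, C_ij = (−1)^(i+j)·(minor ij) (rows/columns in the sector order above):
  C_11 = (0.70)(0.90) − (0.00)(-0.20) = 0.6300
  C_12 = −[(-0.15)(0.90) − (0.00)(0.00)] = 0.1350
  C_13 = (-0.15)(-0.20) − (0.70)(0.00) = 0.0300
  C_21 = −[(-0.30)(0.90) − (-0.10)(-0.20)] = 0.2900
  C_22 = (0.55)(0.90) − (-0.10)(0.00) = 0.4950
  C_23 = −[(0.55)(-0.20) − (-0.30)(0.00)] = 0.1100
  C_31 = (-0.30)(0.00) − (-0.10)(0.70) = 0.0700
  C_32 = −[(0.55)(0.00) − (-0.10)(-0.15)] = 0.0150
  C_33 = (0.55)(0.70) − (-0.30)(-0.15) = 0.3400
det(I−A) = Σ_j (I−A)_1j·C_1j = (0.55)(0.6300) + (-0.30)(0.1350) + (-0.10)(0.0300) = 0.3030
adj(I−A) = Cᵀ =
  [ 0.6300   0.2900   0.0700]
  [ 0.1350   0.4950   0.0150]
  [ 0.0300   0.1100   0.3400]
(I − A)⁻¹ = adj(I−A) / det(I−A) ≈
  [   2.0792     0.9571     0.2310]
  [   0.4455     1.6337     0.0495]
  [   0.0990     0.3630     1.1221]
The output multiplier for sector j is the column-j sum of the Leontief inverse (I − A)⁻¹ = adj(I−A) / det(I−A).
Column R of adj(I−A): (0.0700, 0.0150, 0.3400); det(I−A) = 0.3030.
m_R = (0.0700 + 0.0150 + 0.3400) / 0.3030 = 0.425 / 0.3030 ≈ 1.403.

m_R = 1.403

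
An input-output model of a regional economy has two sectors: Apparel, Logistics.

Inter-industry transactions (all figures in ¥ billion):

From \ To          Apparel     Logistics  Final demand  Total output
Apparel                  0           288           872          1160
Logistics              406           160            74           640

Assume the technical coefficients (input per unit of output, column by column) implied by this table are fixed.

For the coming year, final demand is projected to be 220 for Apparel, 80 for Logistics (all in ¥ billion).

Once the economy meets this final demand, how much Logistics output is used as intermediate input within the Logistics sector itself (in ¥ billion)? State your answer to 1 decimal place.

Technical coefficients a_ij = z_ij / X_j:
  a_11 = 0/1160 = 0.00, a_21 = 406/1160 = 0.35
  a_12 = 288/640 = 0.45, a_22 = 160/640 = 0.25
I − A =
  [   1.00    -0.45]
  [  -0.35     0.75]
det(I−A) = (1.00)(0.75) − (-0.45)(-0.35) = 0.5925
adj(I−A) = [[0.75, 0.45], [0.35, 1.00]]
(I − A)⁻¹ = adj(I−A) / det(I−A) ≈
  [   1.2658     0.7595]
  [   0.5907     1.6878]
First solve x = (I − A)⁻¹ d = adj(I−A)·d / det(I−A); in particular x_2 = (0.35·220 + 1.00·80) / 0.5925 = 157.00 / 0.5925 ≈ 264.979.
Intermediate flow from 2 to 2: z_22 = a_22 · x_2 = 0.25 × 157.00 / 0.5925 = 39.25 / 0.5925 ≈ 66.2.

z_22 = 66.2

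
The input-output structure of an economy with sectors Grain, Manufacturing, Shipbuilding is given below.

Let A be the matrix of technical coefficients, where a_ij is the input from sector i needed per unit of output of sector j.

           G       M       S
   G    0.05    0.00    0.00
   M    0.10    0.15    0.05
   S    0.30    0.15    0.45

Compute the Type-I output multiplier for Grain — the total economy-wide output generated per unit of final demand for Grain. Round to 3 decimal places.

I − A =
  [   0.95     0.00     0.00]
  [  -0.10     0.85    -0.05]
  [  -0.30    -0.15     0.55]
Cofactors of I−A, C_ij = (−1)^(i+j)·(minor ij) (rows/columns in the sector order above):
  C_11 = (0.85)(0.55) − (-0.05)(-0.15) = 0.4600
  C_12 = −[(-0.10)(0.55) − (-0.05)(-0.30)] = 0.0700
  C_13 = (-0.10)(-0.15) − (0.85)(-0.30) = 0.2700
  C_21 = −[(0.00)(0.55) − (0.00)(-0.15)] = 0.0000
  C_22 = (0.95)(0.55) − (0.00)(-0.30) = 0.5225
  C_23 = −[(0.95)(-0.15) − (0.00)(-0.30)] = 0.1425
  C_31 = (0.00)(-0.05) − (0.00)(0.85) = 0.0000
  C_32 = −[(0.95)(-0.05) − (0.00)(-0.10)] = 0.0475
  C_33 = (0.95)(0.85) − (0.00)(-0.10) = 0.8075
det(I−A) = Σ_j (I−A)_1j·C_1j = (0.95)(0.4600) + (0.00)(0.0700) + (0.00)(0.2700) = 0.4370
adj(I−A) = Cᵀ =
  [ 0.4600   0.0000   0.0000]
  [ 0.0700   0.5225   0.0475]
  [ 0.2700   0.1425   0.8075]
(I − A)⁻¹ = adj(I−A) / det(I−A) ≈
  [   1.0526     0.0000     0.0000]
  [   0.1602     1.1957     0.1087]
  [   0.6178     0.3261     1.8478]
The output multiplier for sector j is the column-j sum of the Leontief inverse (I − A)⁻¹ = adj(I−A) / det(I−A).
Column G of adj(I−A): (0.4600, 0.0700, 0.2700); det(I−A) = 0.4370.
m_G = (0.4600 + 0.0700 + 0.2700) / 0.4370 = 0.80 / 0.4370 ≈ 1.831.

m_G = 1.831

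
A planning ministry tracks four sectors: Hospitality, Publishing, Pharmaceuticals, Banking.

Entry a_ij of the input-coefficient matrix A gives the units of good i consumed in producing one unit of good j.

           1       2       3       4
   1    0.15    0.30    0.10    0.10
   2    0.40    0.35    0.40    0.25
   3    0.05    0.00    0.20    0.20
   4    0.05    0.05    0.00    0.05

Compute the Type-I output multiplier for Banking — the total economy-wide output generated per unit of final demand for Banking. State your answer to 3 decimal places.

m_4 = 2.874

I − A =
  [   0.85    -0.30    -0.10    -0.10]
  [  -0.40     0.65    -0.40    -0.25]
  [  -0.05     0.00     0.80    -0.20]
  [  -0.05    -0.05     0.00     0.95]
Compute the cofactors C_ij = (−1)^(i+j)·(3×3 minor ij) of I−A; the adjugate is their transpose:
adj(I−A) = Cᵀ =
  [ 0.48000   0.23300   0.17650   0.14900]
  [ 0.33700   0.63625   0.36025   0.27875]
  [ 0.04075   0.02600   0.39125   0.09350]
  [ 0.04300   0.04575   0.02825   0.33675]
det(I−A) = Σ_j (I−A)_1j·C_1j = (0.85)(0.48000) + (-0.30)(0.33700) + (-0.10)(0.04075) + (-0.10)(0.04300) = 0.298525
(I − A)⁻¹ = adj(I−A) / det(I−A) ≈
  [   1.6079     0.7805     0.5912     0.4991]
  [   1.1289     2.1313     1.2068     0.9338]
  [   0.1365     0.0871     1.3106     0.3132]
  [   0.1440     0.1533     0.0946     1.1280]
The output multiplier for sector j is the column-j sum of the Leontief inverse (I − A)⁻¹ = adj(I−A) / det(I−A).
Column 4 of adj(I−A): (0.14900, 0.27875, 0.09350, 0.33675); det(I−A) = 0.298525.
m_4 = (0.14900 + 0.27875 + 0.09350 + 0.33675) / 0.298525 = 0.858 / 0.298525 ≈ 2.874.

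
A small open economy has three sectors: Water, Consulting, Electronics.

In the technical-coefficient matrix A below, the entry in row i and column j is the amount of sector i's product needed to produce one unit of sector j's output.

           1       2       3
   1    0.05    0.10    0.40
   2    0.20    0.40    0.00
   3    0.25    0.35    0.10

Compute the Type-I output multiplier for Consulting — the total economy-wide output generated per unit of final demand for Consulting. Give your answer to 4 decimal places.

m_2 = 3.2985

I − A =
  [   0.95    -0.10    -0.40]
  [  -0.20     0.60     0.00]
  [  -0.25    -0.35     0.90]
Cofactors of I−A, C_ij = (−1)^(i+j)·(minor ij) (rows/columns in the sector order above):
  C_11 = (0.60)(0.90) − (0.00)(-0.35) = 0.5400
  C_12 = −[(-0.20)(0.90) − (0.00)(-0.25)] = 0.1800
  C_13 = (-0.20)(-0.35) − (0.60)(-0.25) = 0.2200
  C_21 = −[(-0.10)(0.90) − (-0.40)(-0.35)] = 0.2300
  C_22 = (0.95)(0.90) − (-0.40)(-0.25) = 0.7550
  C_23 = −[(0.95)(-0.35) − (-0.10)(-0.25)] = 0.3575
  C_31 = (-0.10)(0.00) − (-0.40)(0.60) = 0.2400
  C_32 = −[(0.95)(0.00) − (-0.40)(-0.20)] = 0.0800
  C_33 = (0.95)(0.60) − (-0.10)(-0.20) = 0.5500
det(I−A) = Σ_j (I−A)_1j·C_1j = (0.95)(0.5400) + (-0.10)(0.1800) + (-0.40)(0.2200) = 0.4070
adj(I−A) = Cᵀ =
  [ 0.5400   0.2300   0.2400]
  [ 0.1800   0.7550   0.0800]
  [ 0.2200   0.3575   0.5500]
(I − A)⁻¹ = adj(I−A) / det(I−A) ≈
  [   1.32678     0.56511     0.58968]
  [   0.44226     1.85504     0.19656]
  [   0.54054     0.87838     1.35135]
The output multiplier for sector j is the column-j sum of the Leontief inverse (I − A)⁻¹ = adj(I−A) / det(I−A).
Column 2 of adj(I−A): (0.2300, 0.7550, 0.3575); det(I−A) = 0.4070.
m_2 = (0.2300 + 0.7550 + 0.3575) / 0.4070 = 1.3425 / 0.4070 ≈ 3.2985.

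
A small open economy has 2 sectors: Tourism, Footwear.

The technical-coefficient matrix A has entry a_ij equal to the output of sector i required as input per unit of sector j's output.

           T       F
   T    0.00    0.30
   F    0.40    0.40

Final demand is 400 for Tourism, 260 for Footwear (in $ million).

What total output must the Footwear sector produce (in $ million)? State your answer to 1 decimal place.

I − A =
  [   1.00    -0.30]
  [  -0.40     0.60]
det(I−A) = (1.00)(0.60) − (-0.30)(-0.40) = 0.4800
adj(I−A) = [[0.60, 0.30], [0.40, 1.00]]
(I − A)⁻¹ = adj(I−A) / det(I−A) ≈
  [   1.2500     0.6250]
  [   0.8333     2.0833]
x = (I − A)⁻¹ d = adj(I−A)·d / det(I−A), with det(I−A) = 0.4800:
  x_T = (0.60·400 + 0.30·260) / 0.4800 = 318.00 / 0.4800 = 662.5
  x_F = (0.40·400 + 1.00·260) / 0.4800 = 420.00 / 0.4800 = 875.0

x_F = 875.0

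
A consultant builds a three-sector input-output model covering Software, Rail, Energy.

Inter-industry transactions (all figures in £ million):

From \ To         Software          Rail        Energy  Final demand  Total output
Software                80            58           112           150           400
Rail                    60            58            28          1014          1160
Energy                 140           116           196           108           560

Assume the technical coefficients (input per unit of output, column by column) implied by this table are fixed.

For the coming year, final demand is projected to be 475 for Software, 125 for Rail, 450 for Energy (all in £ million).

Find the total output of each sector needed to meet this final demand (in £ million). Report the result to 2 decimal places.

x_1 = 926.16, x_2 = 343.28, x_3 = 1243.82

Technical coefficients a_ij = z_ij / X_j:
  a_11 = 80/400 = 0.20, a_21 = 60/400 = 0.15, a_31 = 140/400 = 0.35
  a_12 = 58/1160 = 0.05, a_22 = 58/1160 = 0.05, a_32 = 116/1160 = 0.10
  a_13 = 112/560 = 0.20, a_23 = 28/560 = 0.05, a_33 = 196/560 = 0.35
I − A =
  [   0.80    -0.05    -0.20]
  [  -0.15     0.95    -0.05]
  [  -0.35    -0.10     0.65]
Cofactors of I−A, C_ij = (−1)^(i+j)·(minor ij) (rows/columns in the sector order above):
  C_11 = (0.95)(0.65) − (-0.05)(-0.10) = 0.6125
  C_12 = −[(-0.15)(0.65) − (-0.05)(-0.35)] = 0.1150
  C_13 = (-0.15)(-0.10) − (0.95)(-0.35) = 0.3475
  C_21 = −[(-0.05)(0.65) − (-0.20)(-0.10)] = 0.0525
  C_22 = (0.80)(0.65) − (-0.20)(-0.35) = 0.4500
  C_23 = −[(0.80)(-0.10) − (-0.05)(-0.35)] = 0.0975
  C_31 = (-0.05)(-0.05) − (-0.20)(0.95) = 0.1925
  C_32 = −[(0.80)(-0.05) − (-0.20)(-0.15)] = 0.0700
  C_33 = (0.80)(0.95) − (-0.05)(-0.15) = 0.7525
det(I−A) = Σ_j (I−A)_1j·C_1j = (0.80)(0.6125) + (-0.05)(0.1150) + (-0.20)(0.3475) = 0.41475
adj(I−A) = Cᵀ =
  [ 0.6125   0.0525   0.1925]
  [ 0.1150   0.4500   0.0700]
  [ 0.3475   0.0975   0.7525]
(I − A)⁻¹ = adj(I−A) / det(I−A) ≈
  [   1.4768     0.1266     0.4641]
  [   0.2773     1.0850     0.1688]
  [   0.8379     0.2351     1.8143]
x = (I − A)⁻¹ d = adj(I−A)·d / det(I−A), with det(I−A) = 0.41475:
  x_1 = (0.6125·475 + 0.0525·125 + 0.1925·450) / 0.41475 = 384.125 / 0.41475 ≈ 926.16
  x_2 = (0.1150·475 + 0.4500·125 + 0.0700·450) / 0.41475 = 142.375 / 0.41475 ≈ 343.28
  x_3 = (0.3475·475 + 0.0975·125 + 0.7525·450) / 0.41475 = 515.875 / 0.41475 ≈ 1243.82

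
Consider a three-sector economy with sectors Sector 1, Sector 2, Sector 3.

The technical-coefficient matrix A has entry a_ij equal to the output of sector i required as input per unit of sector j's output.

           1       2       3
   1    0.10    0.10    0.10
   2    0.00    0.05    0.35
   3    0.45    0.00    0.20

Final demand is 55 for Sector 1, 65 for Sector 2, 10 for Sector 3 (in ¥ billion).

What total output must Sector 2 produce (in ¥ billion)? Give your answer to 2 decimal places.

x_2 = 89.03

I − A =
  [   0.90    -0.10    -0.10]
  [   0.00     0.95    -0.35]
  [  -0.45     0.00     0.80]
Cofactors of I−A, C_ij = (−1)^(i+j)·(minor ij) (rows/columns in the sector order above):
  C_11 = (0.95)(0.80) − (-0.35)(0.00) = 0.7600
  C_12 = −[(0.00)(0.80) − (-0.35)(-0.45)] = 0.1575
  C_13 = (0.00)(0.00) − (0.95)(-0.45) = 0.4275
  C_21 = −[(-0.10)(0.80) − (-0.10)(0.00)] = 0.0800
  C_22 = (0.90)(0.80) − (-0.10)(-0.45) = 0.6750
  C_23 = −[(0.90)(0.00) − (-0.10)(-0.45)] = 0.0450
  C_31 = (-0.10)(-0.35) − (-0.10)(0.95) = 0.1300
  C_32 = −[(0.90)(-0.35) − (-0.10)(0.00)] = 0.3150
  C_33 = (0.90)(0.95) − (-0.10)(0.00) = 0.8550
det(I−A) = Σ_j (I−A)_1j·C_1j = (0.90)(0.7600) + (-0.10)(0.1575) + (-0.10)(0.4275) = 0.6255
adj(I−A) = Cᵀ =
  [ 0.7600   0.0800   0.1300]
  [ 0.1575   0.6750   0.3150]
  [ 0.4275   0.0450   0.8550]
(I − A)⁻¹ = adj(I−A) / det(I−A) ≈
  [   1.2150     0.1279     0.2078]
  [   0.2518     1.0791     0.5036]
  [   0.6835     0.0719     1.3669]
x = (I − A)⁻¹ d = adj(I−A)·d / det(I−A), with det(I−A) = 0.6255:
  x_1 = (0.7600·55 + 0.0800·65 + 0.1300·10) / 0.6255 = 48.30 / 0.6255 ≈ 77.22
  x_2 = (0.1575·55 + 0.6750·65 + 0.3150·10) / 0.6255 = 55.6875 / 0.6255 ≈ 89.03
  x_3 = (0.4275·55 + 0.0450·65 + 0.8550·10) / 0.6255 = 34.9875 / 0.6255 ≈ 55.94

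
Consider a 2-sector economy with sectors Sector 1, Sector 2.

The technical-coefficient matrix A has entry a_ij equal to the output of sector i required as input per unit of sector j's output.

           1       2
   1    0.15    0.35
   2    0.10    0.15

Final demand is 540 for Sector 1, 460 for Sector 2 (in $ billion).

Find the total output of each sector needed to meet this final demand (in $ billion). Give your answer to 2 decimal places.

I − A =
  [   0.85    -0.35]
  [  -0.10     0.85]
det(I−A) = (0.85)(0.85) − (-0.35)(-0.10) = 0.6875
adj(I−A) = [[0.85, 0.35], [0.10, 0.85]]
(I − A)⁻¹ = adj(I−A) / det(I−A) ≈
  [   1.2364     0.5091]
  [   0.1455     1.2364]
x = (I − A)⁻¹ d = adj(I−A)·d / det(I−A), with det(I−A) = 0.6875:
  x_1 = (0.85·540 + 0.35·460) / 0.6875 = 620.00 / 0.6875 ≈ 901.82
  x_2 = (0.10·540 + 0.85·460) / 0.6875 = 445.00 / 0.6875 ≈ 647.27

x_1 = 901.82, x_2 = 647.27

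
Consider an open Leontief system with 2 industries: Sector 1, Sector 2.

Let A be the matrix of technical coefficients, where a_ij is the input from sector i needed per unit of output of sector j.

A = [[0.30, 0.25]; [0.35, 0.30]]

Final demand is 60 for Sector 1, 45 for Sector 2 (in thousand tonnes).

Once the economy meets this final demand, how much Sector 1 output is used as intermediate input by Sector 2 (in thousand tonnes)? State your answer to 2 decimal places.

z_12 = 32.61

I − A =
  [   0.70    -0.25]
  [  -0.35     0.70]
det(I−A) = (0.70)(0.70) − (-0.25)(-0.35) = 0.4025
adj(I−A) = [[0.70, 0.25], [0.35, 0.70]]
(I − A)⁻¹ = adj(I−A) / det(I−A) ≈
  [   1.7391     0.6211]
  [   0.8696     1.7391]
First solve x = (I − A)⁻¹ d = adj(I−A)·d / det(I−A); in particular x_2 = (0.35·60 + 0.70·45) / 0.4025 = 52.50 / 0.4025 ≈ 130.4348.
Intermediate flow from 1 to 2: z_12 = a_12 · x_2 = 0.25 × 52.50 / 0.4025 = 13.125 / 0.4025 ≈ 32.61.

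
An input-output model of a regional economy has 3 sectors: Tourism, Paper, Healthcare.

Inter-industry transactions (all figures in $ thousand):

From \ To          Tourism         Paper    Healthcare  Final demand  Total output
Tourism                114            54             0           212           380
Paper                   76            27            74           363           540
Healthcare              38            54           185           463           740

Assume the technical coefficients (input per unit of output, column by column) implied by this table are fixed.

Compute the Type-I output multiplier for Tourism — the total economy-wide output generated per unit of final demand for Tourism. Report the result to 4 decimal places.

m_1 = 2.0547

Technical coefficients a_ij = z_ij / X_j:
  a_11 = 114/380 = 0.30, a_21 = 76/380 = 0.20, a_31 = 38/380 = 0.10
  a_12 = 54/540 = 0.10, a_22 = 27/540 = 0.05, a_32 = 54/540 = 0.10
  a_13 = 0/740 = 0.00, a_23 = 74/740 = 0.10, a_33 = 185/740 = 0.25
I − A =
  [   0.70    -0.10     0.00]
  [  -0.20     0.95    -0.10]
  [  -0.10    -0.10     0.75]
Cofactors of I−A, C_ij = (−1)^(i+j)·(minor ij) (rows/columns in the sector order above):
  C_11 = (0.95)(0.75) − (-0.10)(-0.10) = 0.7025
  C_12 = −[(-0.20)(0.75) − (-0.10)(-0.10)] = 0.1600
  C_13 = (-0.20)(-0.10) − (0.95)(-0.10) = 0.1150
  C_21 = −[(-0.10)(0.75) − (0.00)(-0.10)] = 0.0750
  C_22 = (0.70)(0.75) − (0.00)(-0.10) = 0.5250
  C_23 = −[(0.70)(-0.10) − (-0.10)(-0.10)] = 0.0800
  C_31 = (-0.10)(-0.10) − (0.00)(0.95) = 0.0100
  C_32 = −[(0.70)(-0.10) − (0.00)(-0.20)] = 0.0700
  C_33 = (0.70)(0.95) − (-0.10)(-0.20) = 0.6450
det(I−A) = Σ_j (I−A)_1j·C_1j = (0.70)(0.7025) + (-0.10)(0.1600) + (0.00)(0.1150) = 0.47575
adj(I−A) = Cᵀ =
  [ 0.7025   0.0750   0.0100]
  [ 0.1600   0.5250   0.0700]
  [ 0.1150   0.0800   0.6450]
(I − A)⁻¹ = adj(I−A) / det(I−A) ≈
  [   1.47662     0.15765     0.02102]
  [   0.33631     1.10352     0.14714]
  [   0.24172     0.16816     1.35575]
The output multiplier for sector j is the column-j sum of the Leontief inverse (I − A)⁻¹ = adj(I−A) / det(I−A).
Column 1 of adj(I−A): (0.7025, 0.1600, 0.1150); det(I−A) = 0.47575.
m_1 = (0.7025 + 0.1600 + 0.1150) / 0.47575 = 0.9775 / 0.47575 ≈ 2.0547.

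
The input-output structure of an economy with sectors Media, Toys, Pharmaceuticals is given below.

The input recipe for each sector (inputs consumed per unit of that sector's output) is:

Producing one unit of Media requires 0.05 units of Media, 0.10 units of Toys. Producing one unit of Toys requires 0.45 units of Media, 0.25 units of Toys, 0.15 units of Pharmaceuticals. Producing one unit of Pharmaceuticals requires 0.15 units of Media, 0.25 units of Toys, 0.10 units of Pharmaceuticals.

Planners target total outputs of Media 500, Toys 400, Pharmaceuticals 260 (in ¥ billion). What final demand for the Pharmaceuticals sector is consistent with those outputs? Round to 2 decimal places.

I − A =
  [   0.95    -0.45    -0.15]
  [  -0.10     0.75    -0.25]
  [   0.00    -0.15     0.90]
d = (I − A) x:
  d_1 = (+0.95)·500 + (-0.45)·400 + (-0.15)·260 = 256.00
  d_2 = (-0.10)·500 + (+0.75)·400 + (-0.25)·260 = 185.00
  d_3 = (+0.00)·500 + (-0.15)·400 + (+0.90)·260 = 174.00

d_3 = 174.00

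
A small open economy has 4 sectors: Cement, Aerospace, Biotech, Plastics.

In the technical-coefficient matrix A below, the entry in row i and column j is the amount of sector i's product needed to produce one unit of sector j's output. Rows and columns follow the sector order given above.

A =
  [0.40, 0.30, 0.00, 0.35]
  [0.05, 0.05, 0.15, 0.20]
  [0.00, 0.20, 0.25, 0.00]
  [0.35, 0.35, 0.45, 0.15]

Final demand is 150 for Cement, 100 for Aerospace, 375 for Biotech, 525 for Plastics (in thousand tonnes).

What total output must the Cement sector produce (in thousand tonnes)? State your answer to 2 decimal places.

I − A =
  [   0.60    -0.30     0.00    -0.35]
  [  -0.05     0.95    -0.15    -0.20]
  [   0.00    -0.20     0.75     0.00]
  [  -0.35    -0.35    -0.45     0.85]
Compute the cofactors C_ij = (−1)^(i+j)·(3×3 minor ij) of I−A; the adjugate is their transpose:
adj(I−A) = Cᵀ =
  [ 0.509625   0.314625   0.233250   0.283875]
  [ 0.084375   0.290625   0.120000   0.103125]
  [ 0.022500   0.077500   0.286250   0.027500]
  [ 0.256500   0.290250   0.297000   0.398250]
det(I−A) = Σ_j (I−A)_1j·C_1j = (0.60)(0.509625) + (-0.30)(0.084375) + (0.00)(0.022500) + (-0.35)(0.256500) = 0.1906875
(I − A)⁻¹ = adj(I−A) / det(I−A) ≈
  [   2.6726     1.6500     1.2232     1.4887]
  [   0.4425     1.5241     0.6293     0.5408]
  [   0.1180     0.4064     1.5011     0.1442]
  [   1.3451     1.5221     1.5575     2.0885]
x = (I − A)⁻¹ d = adj(I−A)·d / det(I−A), with det(I−A) = 0.1906875:
  x_1 = (0.509625·150 + 0.314625·100 + 0.233250·375 + 0.283875·525) / 0.1906875 = 344.409375 / 0.1906875 ≈ 1806.15
  x_2 = (0.084375·150 + 0.290625·100 + 0.120000·375 + 0.103125·525) / 0.1906875 = 140.859375 / 0.1906875 ≈ 738.69
  x_3 = (0.022500·150 + 0.077500·100 + 0.286250·375 + 0.027500·525) / 0.1906875 = 132.90625 / 0.1906875 ≈ 696.98
  x_4 = (0.256500·150 + 0.290250·100 + 0.297000·375 + 0.398250·525) / 0.1906875 = 387.95625 / 0.1906875 ≈ 2034.51

x_1 = 1806.15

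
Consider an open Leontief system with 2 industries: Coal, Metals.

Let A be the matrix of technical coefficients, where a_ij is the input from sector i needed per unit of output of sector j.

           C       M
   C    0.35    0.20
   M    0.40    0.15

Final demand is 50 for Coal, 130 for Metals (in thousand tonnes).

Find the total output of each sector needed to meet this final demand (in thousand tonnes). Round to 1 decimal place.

x_C = 145.0, x_M = 221.2

I − A =
  [   0.65    -0.20]
  [  -0.40     0.85]
det(I−A) = (0.65)(0.85) − (-0.20)(-0.40) = 0.4725
adj(I−A) = [[0.85, 0.20], [0.40, 0.65]]
(I − A)⁻¹ = adj(I−A) / det(I−A) ≈
  [   1.7989     0.4233]
  [   0.8466     1.3757]
x = (I − A)⁻¹ d = adj(I−A)·d / det(I−A), with det(I−A) = 0.4725:
  x_C = (0.85·50 + 0.20·130) / 0.4725 = 68.50 / 0.4725 ≈ 145.0
  x_M = (0.40·50 + 0.65·130) / 0.4725 = 104.50 / 0.4725 ≈ 221.2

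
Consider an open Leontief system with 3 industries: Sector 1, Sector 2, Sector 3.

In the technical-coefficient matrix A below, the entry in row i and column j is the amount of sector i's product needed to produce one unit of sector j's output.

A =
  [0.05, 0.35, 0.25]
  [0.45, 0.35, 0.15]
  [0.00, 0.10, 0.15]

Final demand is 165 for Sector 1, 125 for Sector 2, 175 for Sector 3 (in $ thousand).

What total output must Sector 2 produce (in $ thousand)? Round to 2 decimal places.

I − A =
  [   0.95    -0.35    -0.25]
  [  -0.45     0.65    -0.15]
  [   0.00    -0.10     0.85]
Cofactors of I−A, C_ij = (−1)^(i+j)·(minor ij) (rows/columns in the sector order above):
  C_11 = (0.65)(0.85) − (-0.15)(-0.10) = 0.5375
  C_12 = −[(-0.45)(0.85) − (-0.15)(0.00)] = 0.3825
  C_13 = (-0.45)(-0.10) − (0.65)(0.00) = 0.0450
  C_21 = −[(-0.35)(0.85) − (-0.25)(-0.10)] = 0.3225
  C_22 = (0.95)(0.85) − (-0.25)(0.00) = 0.8075
  C_23 = −[(0.95)(-0.10) − (-0.35)(0.00)] = 0.0950
  C_31 = (-0.35)(-0.15) − (-0.25)(0.65) = 0.2150
  C_32 = −[(0.95)(-0.15) − (-0.25)(-0.45)] = 0.2550
  C_33 = (0.95)(0.65) − (-0.35)(-0.45) = 0.4600
det(I−A) = Σ_j (I−A)_1j·C_1j = (0.95)(0.5375) + (-0.35)(0.3825) + (-0.25)(0.0450) = 0.3655
adj(I−A) = Cᵀ =
  [ 0.5375   0.3225   0.2150]
  [ 0.3825   0.8075   0.2550]
  [ 0.0450   0.0950   0.4600]
(I − A)⁻¹ = adj(I−A) / det(I−A) ≈
  [   1.4706     0.8824     0.5882]
  [   1.0465     2.2093     0.6977]
  [   0.1231     0.2599     1.2585]
x = (I − A)⁻¹ d = adj(I−A)·d / det(I−A), with det(I−A) = 0.3655:
  x_1 = (0.5375·165 + 0.3225·125 + 0.2150·175) / 0.3655 = 166.625 / 0.3655 ≈ 455.88
  x_2 = (0.3825·165 + 0.8075·125 + 0.2550·175) / 0.3655 = 208.675 / 0.3655 ≈ 570.93
  x_3 = (0.0450·165 + 0.0950·125 + 0.4600·175) / 0.3655 = 99.80 / 0.3655 ≈ 273.05

x_2 = 570.93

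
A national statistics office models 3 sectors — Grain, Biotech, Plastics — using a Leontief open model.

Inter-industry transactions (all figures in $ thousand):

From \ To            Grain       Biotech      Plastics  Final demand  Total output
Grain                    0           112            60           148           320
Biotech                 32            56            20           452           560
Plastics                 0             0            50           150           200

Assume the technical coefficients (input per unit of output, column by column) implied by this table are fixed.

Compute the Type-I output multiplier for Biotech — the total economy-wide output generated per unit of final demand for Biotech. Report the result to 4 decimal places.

Technical coefficients a_ij = z_ij / X_j:
  a_11 = 0/320 = 0.00, a_21 = 32/320 = 0.10, a_31 = 0/320 = 0.00
  a_12 = 112/560 = 0.20, a_22 = 56/560 = 0.10, a_32 = 0/560 = 0.00
  a_13 = 60/200 = 0.30, a_23 = 20/200 = 0.10, a_33 = 50/200 = 0.25
I − A =
  [   1.00    -0.20    -0.30]
  [  -0.10     0.90    -0.10]
  [   0.00     0.00     0.75]
Cofactors of I−A, C_ij = (−1)^(i+j)·(minor ij) (rows/columns in the sector order above):
  C_11 = (0.90)(0.75) − (-0.10)(0.00) = 0.6750
  C_12 = −[(-0.10)(0.75) − (-0.10)(0.00)] = 0.0750
  C_13 = (-0.10)(0.00) − (0.90)(0.00) = 0.0000
  C_21 = −[(-0.20)(0.75) − (-0.30)(0.00)] = 0.1500
  C_22 = (1.00)(0.75) − (-0.30)(0.00) = 0.7500
  C_23 = −[(1.00)(0.00) − (-0.20)(0.00)] = 0.0000
  C_31 = (-0.20)(-0.10) − (-0.30)(0.90) = 0.2900
  C_32 = −[(1.00)(-0.10) − (-0.30)(-0.10)] = 0.1300
  C_33 = (1.00)(0.90) − (-0.20)(-0.10) = 0.8800
det(I−A) = Σ_j (I−A)_1j·C_1j = (1.00)(0.6750) + (-0.20)(0.0750) + (-0.30)(0.0000) = 0.6600
adj(I−A) = Cᵀ =
  [ 0.6750   0.1500   0.2900]
  [ 0.0750   0.7500   0.1300]
  [ 0.0000   0.0000   0.8800]
(I − A)⁻¹ = adj(I−A) / det(I−A) ≈
  [   1.02273     0.22727     0.43939]
  [   0.11364     1.13636     0.19697]
  [   0.00000     0.00000     1.33333]
The output multiplier for sector j is the column-j sum of the Leontief inverse (I − A)⁻¹ = adj(I−A) / det(I−A).
Column 2 of adj(I−A): (0.1500, 0.7500, 0.0000); det(I−A) = 0.6600.
m_2 = (0.1500 + 0.7500 + 0.0000) / 0.6600 = 0.90 / 0.6600 ≈ 1.3636.

m_2 = 1.3636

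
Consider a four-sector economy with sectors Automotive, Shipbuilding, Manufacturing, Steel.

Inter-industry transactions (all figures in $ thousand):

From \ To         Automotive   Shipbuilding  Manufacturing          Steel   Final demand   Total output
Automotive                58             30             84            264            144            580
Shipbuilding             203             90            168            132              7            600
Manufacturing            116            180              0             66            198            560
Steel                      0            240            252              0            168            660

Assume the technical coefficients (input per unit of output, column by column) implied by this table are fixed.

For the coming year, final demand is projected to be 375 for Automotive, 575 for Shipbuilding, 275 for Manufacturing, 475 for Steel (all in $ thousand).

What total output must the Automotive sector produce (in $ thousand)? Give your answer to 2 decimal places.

x_1 = 1799.98

Technical coefficients a_ij = z_ij / X_j:
  a_11 = 58/580 = 0.10, a_21 = 203/580 = 0.35, a_31 = 116/580 = 0.20, a_41 = 0/580 = 0.00
  a_12 = 30/600 = 0.05, a_22 = 90/600 = 0.15, a_32 = 180/600 = 0.30, a_42 = 240/600 = 0.40
  a_13 = 84/560 = 0.15, a_23 = 168/560 = 0.30, a_33 = 0/560 = 0.00, a_43 = 252/560 = 0.45
  a_14 = 264/660 = 0.40, a_24 = 132/660 = 0.20, a_34 = 66/660 = 0.10, a_44 = 0/660 = 0.00
I − A =
  [   0.90    -0.05    -0.15    -0.40]
  [  -0.35     0.85    -0.30    -0.20]
  [  -0.20    -0.30     1.00    -0.10]
  [   0.00    -0.40    -0.45     1.00]
Compute the cofactors C_ij = (−1)^(i+j)·(3×3 minor ij) of I−A; the adjugate is their transpose:
adj(I−A) = Cᵀ =
  [ 0.602750   0.312750   0.336000   0.337250]
  [ 0.412250   0.793500   0.466500   0.370250]
  [ 0.273000   0.348000   0.619500   0.240750]
  [ 0.287750   0.474000   0.465375   0.622250]
det(I−A) = Σ_j (I−A)_1j·C_1j = (0.90)(0.602750) + (-0.05)(0.412250) + (-0.15)(0.273000) + (-0.40)(0.287750) = 0.3658125
(I − A)⁻¹ = adj(I−A) / det(I−A) ≈
  [   1.6477     0.8549     0.9185     0.9219]
  [   1.1269     2.1691     1.2752     1.0121]
  [   0.7463     0.9513     1.6935     0.6581]
  [   0.7866     1.2957     1.2722     1.7010]
x = (I − A)⁻¹ d = adj(I−A)·d / det(I−A), with det(I−A) = 0.3658125:
  x_1 = (0.602750·375 + 0.312750·575 + 0.336000·275 + 0.337250·475) / 0.3658125 = 658.45625 / 0.3658125 ≈ 1799.98
  x_2 = (0.412250·375 + 0.793500·575 + 0.466500·275 + 0.370250·475) / 0.3658125 = 915.0125 / 0.3658125 ≈ 2501.32
  x_3 = (0.273000·375 + 0.348000·575 + 0.619500·275 + 0.240750·475) / 0.3658125 = 587.19375 / 0.3658125 ≈ 1605.18
  x_4 = (0.287750·375 + 0.474000·575 + 0.465375·275 + 0.622250·475) / 0.3658125 = 804.003125 / 0.3658125 ≈ 2197.86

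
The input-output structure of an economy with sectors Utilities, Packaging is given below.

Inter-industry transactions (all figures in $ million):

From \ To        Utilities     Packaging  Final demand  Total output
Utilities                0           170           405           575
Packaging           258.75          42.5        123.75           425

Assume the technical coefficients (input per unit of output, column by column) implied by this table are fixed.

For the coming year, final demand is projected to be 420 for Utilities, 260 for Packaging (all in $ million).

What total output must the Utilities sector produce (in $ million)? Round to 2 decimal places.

Technical coefficients a_ij = z_ij / X_j:
  a_11 = 0/575 = 0.00, a_21 = 258.75/575 = 0.45
  a_12 = 170/425 = 0.40, a_22 = 42.5/425 = 0.10
I − A =
  [   1.00    -0.40]
  [  -0.45     0.90]
det(I−A) = (1.00)(0.90) − (-0.40)(-0.45) = 0.7200
adj(I−A) = [[0.90, 0.40], [0.45, 1.00]]
(I − A)⁻¹ = adj(I−A) / det(I−A) ≈
  [   1.2500     0.5556]
  [   0.6250     1.3889]
x = (I − A)⁻¹ d = adj(I−A)·d / det(I−A), with det(I−A) = 0.7200:
  x_1 = (0.90·420 + 0.40·260) / 0.7200 = 482.00 / 0.7200 ≈ 669.44
  x_2 = (0.45·420 + 1.00·260) / 0.7200 = 449.00 / 0.7200 ≈ 623.61

x_1 = 669.44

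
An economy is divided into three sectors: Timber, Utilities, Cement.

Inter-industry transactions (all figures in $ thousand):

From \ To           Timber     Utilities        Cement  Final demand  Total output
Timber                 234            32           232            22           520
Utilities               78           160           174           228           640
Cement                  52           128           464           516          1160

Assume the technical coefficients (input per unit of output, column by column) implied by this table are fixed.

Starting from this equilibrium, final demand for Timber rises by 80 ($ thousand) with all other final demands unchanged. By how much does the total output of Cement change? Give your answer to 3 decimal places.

Δx_3 = 41.026

Technical coefficients a_ij = z_ij / X_j:
  a_11 = 234/520 = 0.45, a_21 = 78/520 = 0.15, a_31 = 52/520 = 0.10
  a_12 = 32/640 = 0.05, a_22 = 160/640 = 0.25, a_32 = 128/640 = 0.20
  a_13 = 232/1160 = 0.20, a_23 = 174/1160 = 0.15, a_33 = 464/1160 = 0.40
I − A =
  [   0.55    -0.05    -0.20]
  [  -0.15     0.75    -0.15]
  [  -0.10    -0.20     0.60]
Cofactors of I−A, C_ij = (−1)^(i+j)·(minor ij) (rows/columns in the sector order above):
  C_11 = (0.75)(0.60) − (-0.15)(-0.20) = 0.4200
  C_12 = −[(-0.15)(0.60) − (-0.15)(-0.10)] = 0.1050
  C_13 = (-0.15)(-0.20) − (0.75)(-0.10) = 0.1050
  C_21 = −[(-0.05)(0.60) − (-0.20)(-0.20)] = 0.0700
  C_22 = (0.55)(0.60) − (-0.20)(-0.10) = 0.3100
  C_23 = −[(0.55)(-0.20) − (-0.05)(-0.10)] = 0.1150
  C_31 = (-0.05)(-0.15) − (-0.20)(0.75) = 0.1575
  C_32 = −[(0.55)(-0.15) − (-0.20)(-0.15)] = 0.1125
  C_33 = (0.55)(0.75) − (-0.05)(-0.15) = 0.4050
det(I−A) = Σ_j (I−A)_1j·C_1j = (0.55)(0.4200) + (-0.05)(0.1050) + (-0.20)(0.1050) = 0.20475
adj(I−A) = Cᵀ =
  [ 0.4200   0.0700   0.1575]
  [ 0.1050   0.3100   0.1125]
  [ 0.1050   0.1150   0.4050]
(I − A)⁻¹ = adj(I−A) / det(I−A) ≈
  [   2.0513     0.3419     0.7692]
  [   0.5128     1.5140     0.5495]
  [   0.5128     0.5617     1.9780]
Δx = (I − A)⁻¹ Δd with Δd having +80 in the Timber component and 0 elsewhere.
So Δx_3 = L_31 · (+80), where L_31 = adj(I−A)_31 / det(I−A) = 0.1050 / 0.20475.
Δx_3 = 0.1050 × (+80) / 0.20475 = 8.40 / 0.20475 ≈ 41.026.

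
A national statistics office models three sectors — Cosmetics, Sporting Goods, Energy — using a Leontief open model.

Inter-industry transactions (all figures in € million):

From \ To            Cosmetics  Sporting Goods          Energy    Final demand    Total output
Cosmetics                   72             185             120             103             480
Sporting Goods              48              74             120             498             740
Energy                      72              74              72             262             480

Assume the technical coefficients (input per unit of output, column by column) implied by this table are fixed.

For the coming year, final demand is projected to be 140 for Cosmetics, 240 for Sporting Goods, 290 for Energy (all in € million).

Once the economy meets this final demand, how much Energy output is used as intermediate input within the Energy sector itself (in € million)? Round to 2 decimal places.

Technical coefficients a_ij = z_ij / X_j:
  a_CC = 72/480 = 0.15, a_SC = 48/480 = 0.10, a_EC = 72/480 = 0.15
  a_CS = 185/740 = 0.25, a_SS = 74/740 = 0.10, a_ES = 74/740 = 0.10
  a_CE = 120/480 = 0.25, a_SE = 120/480 = 0.25, a_EE = 72/480 = 0.15
I − A =
  [   0.85    -0.25    -0.25]
  [  -0.10     0.90    -0.25]
  [  -0.15    -0.10     0.85]
Cofactors of I−A, C_ij = (−1)^(i+j)·(minor ij) (rows/columns in the sector order above):
  C_11 = (0.90)(0.85) − (-0.25)(-0.10) = 0.7400
  C_12 = −[(-0.10)(0.85) − (-0.25)(-0.15)] = 0.1225
  C_13 = (-0.10)(-0.10) − (0.90)(-0.15) = 0.1450
  C_21 = −[(-0.25)(0.85) − (-0.25)(-0.10)] = 0.2375
  C_22 = (0.85)(0.85) − (-0.25)(-0.15) = 0.6850
  C_23 = −[(0.85)(-0.10) − (-0.25)(-0.15)] = 0.1225
  C_31 = (-0.25)(-0.25) − (-0.25)(0.90) = 0.2875
  C_32 = −[(0.85)(-0.25) − (-0.25)(-0.10)] = 0.2375
  C_33 = (0.85)(0.90) − (-0.25)(-0.10) = 0.7400
det(I−A) = Σ_j (I−A)_1j·C_1j = (0.85)(0.7400) + (-0.25)(0.1225) + (-0.25)(0.1450) = 0.562125
adj(I−A) = Cᵀ =
  [ 0.7400   0.2375   0.2875]
  [ 0.1225   0.6850   0.2375]
  [ 0.1450   0.1225   0.7400]
(I − A)⁻¹ = adj(I−A) / det(I−A) ≈
  [   1.3164     0.4225     0.5115]
  [   0.2179     1.2186     0.4225]
  [   0.2579     0.2179     1.3164]
First solve x = (I − A)⁻¹ d = adj(I−A)·d / det(I−A); in particular x_E = (0.1450·140 + 0.1225·240 + 0.7400·290) / 0.562125 = 264.30 / 0.562125 ≈ 470.1801.
Intermediate flow from E to E: z_EE = a_EE · x_E = 0.15 × 264.30 / 0.562125 = 39.645 / 0.562125 ≈ 70.53.

z_EE = 70.53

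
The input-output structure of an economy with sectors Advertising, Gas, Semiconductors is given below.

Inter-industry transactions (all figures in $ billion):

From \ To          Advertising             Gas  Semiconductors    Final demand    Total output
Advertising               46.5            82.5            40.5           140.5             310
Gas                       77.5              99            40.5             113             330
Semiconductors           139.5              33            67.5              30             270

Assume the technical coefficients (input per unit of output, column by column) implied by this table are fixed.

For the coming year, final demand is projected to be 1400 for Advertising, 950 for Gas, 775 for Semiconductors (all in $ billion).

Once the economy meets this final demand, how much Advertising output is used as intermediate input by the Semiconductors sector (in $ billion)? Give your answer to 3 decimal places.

z_AS = 506.500

Technical coefficients a_ij = z_ij / X_j:
  a_AA = 46.5/310 = 0.15, a_GA = 77.5/310 = 0.25, a_SA = 139.5/310 = 0.45
  a_AG = 82.5/330 = 0.25, a_GG = 99/330 = 0.30, a_SG = 33/330 = 0.10
  a_AS = 40.5/270 = 0.15, a_GS = 40.5/270 = 0.15, a_SS = 67.5/270 = 0.25
I − A =
  [   0.85    -0.25    -0.15]
  [  -0.25     0.70    -0.15]
  [  -0.45    -0.10     0.75]
Cofactors of I−A, C_ij = (−1)^(i+j)·(minor ij) (rows/columns in the sector order above):
  C_11 = (0.70)(0.75) − (-0.15)(-0.10) = 0.5100
  C_12 = −[(-0.25)(0.75) − (-0.15)(-0.45)] = 0.2550
  C_13 = (-0.25)(-0.10) − (0.70)(-0.45) = 0.3400
  C_21 = −[(-0.25)(0.75) − (-0.15)(-0.10)] = 0.2025
  C_22 = (0.85)(0.75) − (-0.15)(-0.45) = 0.5700
  C_23 = −[(0.85)(-0.10) − (-0.25)(-0.45)] = 0.1975
  C_31 = (-0.25)(-0.15) − (-0.15)(0.70) = 0.1425
  C_32 = −[(0.85)(-0.15) − (-0.15)(-0.25)] = 0.1650
  C_33 = (0.85)(0.70) − (-0.25)(-0.25) = 0.5325
det(I−A) = Σ_j (I−A)_1j·C_1j = (0.85)(0.5100) + (-0.25)(0.2550) + (-0.15)(0.3400) = 0.31875
adj(I−A) = Cᵀ =
  [ 0.5100   0.2025   0.1425]
  [ 0.2550   0.5700   0.1650]
  [ 0.3400   0.1975   0.5325]
(I − A)⁻¹ = adj(I−A) / det(I−A) ≈
  [   1.6000     0.6353     0.4471]
  [   0.8000     1.7882     0.5176]
  [   1.0667     0.6196     1.6706]
First solve x = (I − A)⁻¹ d = adj(I−A)·d / det(I−A); in particular x_S = (0.3400·1400 + 0.1975·950 + 0.5325·775) / 0.31875 = 1076.3125 / 0.31875 ≈ 3376.66667.
Intermediate flow from A to S: z_AS = a_AS · x_S = 0.15 × 1076.3125 / 0.31875 = 161.446875 / 0.31875 = 506.500.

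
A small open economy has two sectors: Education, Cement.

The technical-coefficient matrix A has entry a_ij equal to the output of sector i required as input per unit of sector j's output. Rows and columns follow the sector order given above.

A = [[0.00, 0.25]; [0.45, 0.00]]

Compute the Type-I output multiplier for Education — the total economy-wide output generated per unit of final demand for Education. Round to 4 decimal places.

m_1 = 1.6338

I − A =
  [   1.00    -0.25]
  [  -0.45     1.00]
det(I−A) = (1.00)(1.00) − (-0.25)(-0.45) = 0.8875
adj(I−A) = [[1.00, 0.25], [0.45, 1.00]]
(I − A)⁻¹ = adj(I−A) / det(I−A) ≈
  [   1.12676     0.28169]
  [   0.50704     1.12676]
The output multiplier for sector j is the column-j sum of the Leontief inverse (I − A)⁻¹ = adj(I−A) / det(I−A).
Column 1 of adj(I−A): (1.00, 0.45); det(I−A) = 0.8875.
m_1 = (1.00 + 0.45) / 0.8875 = 1.45 / 0.8875 ≈ 1.6338.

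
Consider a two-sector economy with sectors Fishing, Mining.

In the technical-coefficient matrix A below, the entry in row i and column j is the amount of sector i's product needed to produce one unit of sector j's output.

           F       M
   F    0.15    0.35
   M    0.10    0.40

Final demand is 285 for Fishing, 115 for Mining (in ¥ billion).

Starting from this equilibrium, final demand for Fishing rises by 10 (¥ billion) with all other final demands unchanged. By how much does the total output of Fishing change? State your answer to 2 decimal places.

I − A =
  [   0.85    -0.35]
  [  -0.10     0.60]
det(I−A) = (0.85)(0.60) − (-0.35)(-0.10) = 0.4750
adj(I−A) = [[0.60, 0.35], [0.10, 0.85]]
(I − A)⁻¹ = adj(I−A) / det(I−A) ≈
  [   1.2632     0.7368]
  [   0.2105     1.7895]
Δx = (I − A)⁻¹ Δd with Δd having +10 in the Fishing component and 0 elsewhere.
So Δx_F = L_FF · (+10), where L_FF = adj(I−A)_FF / det(I−A) = 0.60 / 0.4750.
Δx_F = 0.60 × (+10) / 0.4750 = 6.00 / 0.4750 ≈ 12.63.

Δx_F = 12.63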